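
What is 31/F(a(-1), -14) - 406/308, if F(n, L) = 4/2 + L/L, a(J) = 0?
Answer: 595/66 ≈ 9.0152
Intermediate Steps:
F(n, L) = 3 (F(n, L) = 4*(½) + 1 = 2 + 1 = 3)
31/F(a(-1), -14) - 406/308 = 31/3 - 406/308 = 31*(⅓) - 406*1/308 = 31/3 - 29/22 = 595/66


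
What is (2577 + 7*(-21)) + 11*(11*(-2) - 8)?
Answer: 2100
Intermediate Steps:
(2577 + 7*(-21)) + 11*(11*(-2) - 8) = (2577 - 147) + 11*(-22 - 8) = 2430 + 11*(-30) = 2430 - 330 = 2100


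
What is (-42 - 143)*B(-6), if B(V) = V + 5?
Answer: 185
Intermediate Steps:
B(V) = 5 + V
(-42 - 143)*B(-6) = (-42 - 143)*(5 - 6) = -185*(-1) = 185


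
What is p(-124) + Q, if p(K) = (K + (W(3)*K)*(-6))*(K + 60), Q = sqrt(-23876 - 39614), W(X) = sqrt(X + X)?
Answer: 7936 - 47616*sqrt(6) + I*sqrt(63490) ≈ -1.087e+5 + 251.97*I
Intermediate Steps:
W(X) = sqrt(2)*sqrt(X) (W(X) = sqrt(2*X) = sqrt(2)*sqrt(X))
Q = I*sqrt(63490) (Q = sqrt(-63490) = I*sqrt(63490) ≈ 251.97*I)
p(K) = (60 + K)*(K - 6*K*sqrt(6)) (p(K) = (K + ((sqrt(2)*sqrt(3))*K)*(-6))*(K + 60) = (K + (sqrt(6)*K)*(-6))*(60 + K) = (K + (K*sqrt(6))*(-6))*(60 + K) = (K - 6*K*sqrt(6))*(60 + K) = (60 + K)*(K - 6*K*sqrt(6)))
p(-124) + Q = -124*(60 - 124 - 360*sqrt(6) - 6*(-124)*sqrt(6)) + I*sqrt(63490) = -124*(60 - 124 - 360*sqrt(6) + 744*sqrt(6)) + I*sqrt(63490) = -124*(-64 + 384*sqrt(6)) + I*sqrt(63490) = (7936 - 47616*sqrt(6)) + I*sqrt(63490) = 7936 - 47616*sqrt(6) + I*sqrt(63490)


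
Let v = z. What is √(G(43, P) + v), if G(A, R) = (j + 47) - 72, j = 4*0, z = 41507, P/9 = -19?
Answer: √41482 ≈ 203.67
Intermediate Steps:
P = -171 (P = 9*(-19) = -171)
j = 0
G(A, R) = -25 (G(A, R) = (0 + 47) - 72 = 47 - 72 = -25)
v = 41507
√(G(43, P) + v) = √(-25 + 41507) = √41482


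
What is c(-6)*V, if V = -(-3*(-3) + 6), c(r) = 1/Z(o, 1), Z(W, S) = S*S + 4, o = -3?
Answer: -3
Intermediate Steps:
Z(W, S) = 4 + S² (Z(W, S) = S² + 4 = 4 + S²)
c(r) = ⅕ (c(r) = 1/(4 + 1²) = 1/(4 + 1) = 1/5 = ⅕)
V = -15 (V = -(9 + 6) = -1*15 = -15)
c(-6)*V = (⅕)*(-15) = -3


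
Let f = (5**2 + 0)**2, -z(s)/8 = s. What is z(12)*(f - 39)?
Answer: -56256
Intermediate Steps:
z(s) = -8*s
f = 625 (f = (25 + 0)**2 = 25**2 = 625)
z(12)*(f - 39) = (-8*12)*(625 - 39) = -96*586 = -56256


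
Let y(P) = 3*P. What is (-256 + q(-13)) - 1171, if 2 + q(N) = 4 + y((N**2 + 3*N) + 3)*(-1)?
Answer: -1824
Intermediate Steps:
q(N) = -7 - 9*N - 3*N**2 (q(N) = -2 + (4 + (3*((N**2 + 3*N) + 3))*(-1)) = -2 + (4 + (3*(3 + N**2 + 3*N))*(-1)) = -2 + (4 + (9 + 3*N**2 + 9*N)*(-1)) = -2 + (4 + (-9 - 9*N - 3*N**2)) = -2 + (-5 - 9*N - 3*N**2) = -7 - 9*N - 3*N**2)
(-256 + q(-13)) - 1171 = (-256 + (-7 - 9*(-13) - 3*(-13)**2)) - 1171 = (-256 + (-7 + 117 - 3*169)) - 1171 = (-256 + (-7 + 117 - 507)) - 1171 = (-256 - 397) - 1171 = -653 - 1171 = -1824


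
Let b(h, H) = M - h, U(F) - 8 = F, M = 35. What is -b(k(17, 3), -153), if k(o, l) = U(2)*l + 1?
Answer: -4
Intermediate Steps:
U(F) = 8 + F
k(o, l) = 1 + 10*l (k(o, l) = (8 + 2)*l + 1 = 10*l + 1 = 1 + 10*l)
b(h, H) = 35 - h
-b(k(17, 3), -153) = -(35 - (1 + 10*3)) = -(35 - (1 + 30)) = -(35 - 1*31) = -(35 - 31) = -1*4 = -4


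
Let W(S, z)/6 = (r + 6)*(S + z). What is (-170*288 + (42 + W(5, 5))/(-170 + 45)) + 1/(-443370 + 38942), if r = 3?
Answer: -2475334737221/50553500 ≈ -48965.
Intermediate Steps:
W(S, z) = 54*S + 54*z (W(S, z) = 6*((3 + 6)*(S + z)) = 6*(9*(S + z)) = 6*(9*S + 9*z) = 54*S + 54*z)
(-170*288 + (42 + W(5, 5))/(-170 + 45)) + 1/(-443370 + 38942) = (-170*288 + (42 + (54*5 + 54*5))/(-170 + 45)) + 1/(-443370 + 38942) = (-48960 + (42 + (270 + 270))/(-125)) + 1/(-404428) = (-48960 + (42 + 540)*(-1/125)) - 1/404428 = (-48960 + 582*(-1/125)) - 1/404428 = (-48960 - 582/125) - 1/404428 = -6120582/125 - 1/404428 = -2475334737221/50553500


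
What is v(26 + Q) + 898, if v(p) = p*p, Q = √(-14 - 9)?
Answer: 1551 + 52*I*√23 ≈ 1551.0 + 249.38*I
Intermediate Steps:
Q = I*√23 (Q = √(-23) = I*√23 ≈ 4.7958*I)
v(p) = p²
v(26 + Q) + 898 = (26 + I*√23)² + 898 = 898 + (26 + I*√23)²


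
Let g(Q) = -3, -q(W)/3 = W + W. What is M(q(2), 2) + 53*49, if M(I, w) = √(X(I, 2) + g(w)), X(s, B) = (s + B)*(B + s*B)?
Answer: 2597 + √217 ≈ 2611.7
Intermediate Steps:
q(W) = -6*W (q(W) = -3*(W + W) = -6*W)
X(s, B) = (B + s)*(B + B*s)
M(I, w) = √(1 + 2*I² + 6*I) (M(I, w) = √(2*(2 + I + I² + 2*I) - 3) = √(2*(2 + I² + 3*I) - 3) = √((4 + 2*I² + 6*I) - 3) = √(1 + 2*I² + 6*I))
M(q(2), 2) + 53*49 = √(1 + 2*(-6*2)² + 6*(-6*2)) + 53*49 = √(1 + 2*(-12)² + 6*(-12)) + 2597 = √(1 + 2*144 - 72) + 2597 = √(1 + 288 - 72) + 2597 = √217 + 2597 = 2597 + √217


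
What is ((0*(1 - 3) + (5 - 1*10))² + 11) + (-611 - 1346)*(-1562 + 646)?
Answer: 1792648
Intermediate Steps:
((0*(1 - 3) + (5 - 1*10))² + 11) + (-611 - 1346)*(-1562 + 646) = ((0*(-2) + (5 - 10))² + 11) - 1957*(-916) = ((0 - 5)² + 11) + 1792612 = ((-5)² + 11) + 1792612 = (25 + 11) + 1792612 = 36 + 1792612 = 1792648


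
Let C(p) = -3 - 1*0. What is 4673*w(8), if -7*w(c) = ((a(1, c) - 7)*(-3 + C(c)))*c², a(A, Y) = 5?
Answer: -3588864/7 ≈ -5.1270e+5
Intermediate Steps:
C(p) = -3 (C(p) = -3 + 0 = -3)
w(c) = -12*c²/7 (w(c) = -(5 - 7)*(-3 - 3)*c²/7 = -(-2*(-6))*c²/7 = -12*c²/7)
4673*w(8) = 4673*(-12/7*8²) = 4673*(-12/7*64) = 4673*(-768/7) = -3588864/7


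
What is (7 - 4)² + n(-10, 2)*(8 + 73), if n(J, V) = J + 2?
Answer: -639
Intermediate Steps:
n(J, V) = 2 + J
(7 - 4)² + n(-10, 2)*(8 + 73) = (7 - 4)² + (2 - 10)*(8 + 73) = 3² - 8*81 = 9 - 648 = -639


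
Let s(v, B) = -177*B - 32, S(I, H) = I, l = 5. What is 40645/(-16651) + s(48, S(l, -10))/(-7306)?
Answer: -281683403/121652206 ≈ -2.3155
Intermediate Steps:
s(v, B) = -32 - 177*B
40645/(-16651) + s(48, S(l, -10))/(-7306) = 40645/(-16651) + (-32 - 177*5)/(-7306) = 40645*(-1/16651) + (-32 - 885)*(-1/7306) = -40645/16651 - 917*(-1/7306) = -40645/16651 + 917/7306 = -281683403/121652206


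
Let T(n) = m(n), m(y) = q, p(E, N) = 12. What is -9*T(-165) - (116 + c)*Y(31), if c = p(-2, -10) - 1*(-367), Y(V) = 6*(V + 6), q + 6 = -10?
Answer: -109746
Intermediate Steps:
q = -16 (q = -6 - 10 = -16)
m(y) = -16
Y(V) = 36 + 6*V (Y(V) = 6*(6 + V) = 36 + 6*V)
T(n) = -16
c = 379 (c = 12 - 1*(-367) = 12 + 367 = 379)
-9*T(-165) - (116 + c)*Y(31) = -9*(-16) - (116 + 379)*(36 + 6*31) = 144 - 495*(36 + 186) = 144 - 495*222 = 144 - 1*109890 = 144 - 109890 = -109746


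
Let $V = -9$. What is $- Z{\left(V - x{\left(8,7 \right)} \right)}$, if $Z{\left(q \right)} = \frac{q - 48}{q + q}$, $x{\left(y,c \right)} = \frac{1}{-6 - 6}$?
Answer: $- \frac{683}{214} \approx -3.1916$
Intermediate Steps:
$x{\left(y,c \right)} = - \frac{1}{12}$ ($x{\left(y,c \right)} = \frac{1}{-12} = - \frac{1}{12}$)
$Z{\left(q \right)} = \frac{-48 + q}{2 q}$
$- Z{\left(V - x{\left(8,7 \right)} \right)} = - \frac{-48 - \frac{107}{12}}{2 \left(-9 - - \frac{1}{12}\right)} = - \frac{-48 + \left(-9 + \frac{1}{12}\right)}{2 \left(-9 + \frac{1}{12}\right)} = - \frac{-48 - \frac{107}{12}}{2 \left(- \frac{107}{12}\right)} = - \frac{\left(-12\right) \left(-683\right)}{2 \cdot 107 \cdot 12} = \left(-1\right) \frac{683}{214} = - \frac{683}{214}$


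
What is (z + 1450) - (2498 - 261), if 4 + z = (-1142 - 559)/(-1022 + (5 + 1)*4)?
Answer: -787717/998 ≈ -789.30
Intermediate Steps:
z = -2291/998 (z = -4 + (-1142 - 559)/(-1022 + (5 + 1)*4) = -4 - 1701/(-1022 + 6*4) = -4 - 1701/(-1022 + 24) = -4 - 1701/(-998) = -4 - 1701*(-1/998) = -4 + 1701/998 = -2291/998 ≈ -2.2956)
(z + 1450) - (2498 - 261) = (-2291/998 + 1450) - (2498 - 261) = 1444809/998 - 1*2237 = 1444809/998 - 2237 = -787717/998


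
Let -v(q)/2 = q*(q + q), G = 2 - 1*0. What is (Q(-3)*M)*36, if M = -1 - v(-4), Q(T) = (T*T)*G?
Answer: 40824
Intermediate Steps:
G = 2 (G = 2 + 0 = 2)
v(q) = -4*q² (v(q) = -2*q*(q + q) = -2*q*2*q = -4*q²)
Q(T) = 2*T² (Q(T) = (T*T)*2 = T²*2 = 2*T²)
M = 63 (M = -1 - (-4)*(-4)² = -1 - (-4)*16 = -1 - 1*(-64) = -1 + 64 = 63)
(Q(-3)*M)*36 = ((2*(-3)²)*63)*36 = ((2*9)*63)*36 = (18*63)*36 = 1134*36 = 40824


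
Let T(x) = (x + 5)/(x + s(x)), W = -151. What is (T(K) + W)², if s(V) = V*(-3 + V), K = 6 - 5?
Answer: 24649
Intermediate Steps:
K = 1
T(x) = (5 + x)/(x + x*(-3 + x)) (T(x) = (x + 5)/(x + x*(-3 + x)) = (5 + x)/(x + x*(-3 + x)))
(T(K) + W)² = ((5 + 1)/(1*(-2 + 1)) - 151)² = (1*6/(-1) - 151)² = (1*(-1)*6 - 151)² = (-6 - 151)² = (-157)² = 24649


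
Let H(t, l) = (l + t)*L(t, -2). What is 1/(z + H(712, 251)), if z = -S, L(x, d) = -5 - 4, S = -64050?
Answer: 1/55383 ≈ 1.8056e-5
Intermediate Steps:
L(x, d) = -9
z = 64050 (z = -1*(-64050) = 64050)
H(t, l) = -9*l - 9*t (H(t, l) = (l + t)*(-9) = -9*l - 9*t)
1/(z + H(712, 251)) = 1/(64050 + (-9*251 - 9*712)) = 1/(64050 + (-2259 - 6408)) = 1/(64050 - 8667) = 1/55383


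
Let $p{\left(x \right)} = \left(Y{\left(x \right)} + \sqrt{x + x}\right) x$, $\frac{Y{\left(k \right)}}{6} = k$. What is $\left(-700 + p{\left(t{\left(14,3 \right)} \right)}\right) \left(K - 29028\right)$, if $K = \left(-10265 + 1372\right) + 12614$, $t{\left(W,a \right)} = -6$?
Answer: $12248588 + 303684 i \sqrt{3} \approx 1.2249 \cdot 10^{7} + 5.26 \cdot 10^{5} i$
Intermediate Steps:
$Y{\left(k \right)} = 6 k$
$K = 3721$ ($K = -8893 + 12614 = 3721$)
$p{\left(x \right)} = x \left(6 x + \sqrt{2} \sqrt{x}\right)$ ($p{\left(x \right)} = \left(6 x + \sqrt{x + x}\right) x = \left(6 x + \sqrt{2 x}\right) x = \left(6 x + \sqrt{2} \sqrt{x}\right) x = x \left(6 x + \sqrt{2} \sqrt{x}\right)$)
$\left(-700 + p{\left(t{\left(14,3 \right)} \right)}\right) \left(K - 29028\right) = \left(-700 + \left(6 \left(-6\right)^{2} + \sqrt{2} \left(-6\right)^{\frac{3}{2}}\right)\right) \left(3721 - 29028\right) = \left(-700 + \left(6 \cdot 36 + \sqrt{2} \left(- 6 i \sqrt{6}\right)\right)\right) \left(-25307\right) = \left(-700 + \left(216 - 12 i \sqrt{3}\right)\right) \left(-25307\right) = \left(-484 - 12 i \sqrt{3}\right) \left(-25307\right) = 12248588 + 303684 i \sqrt{3}$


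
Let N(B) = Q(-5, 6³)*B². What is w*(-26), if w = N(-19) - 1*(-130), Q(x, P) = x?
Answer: 43550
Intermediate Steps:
N(B) = -5*B²
w = -1675 (w = -5*(-19)² - 1*(-130) = -5*361 + 130 = -1805 + 130 = -1675)
w*(-26) = -1675*(-26) = 43550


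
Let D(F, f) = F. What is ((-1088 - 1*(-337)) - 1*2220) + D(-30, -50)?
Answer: -3001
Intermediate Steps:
((-1088 - 1*(-337)) - 1*2220) + D(-30, -50) = ((-1088 - 1*(-337)) - 1*2220) - 30 = ((-1088 + 337) - 2220) - 30 = (-751 - 2220) - 30 = -2971 - 30 = -3001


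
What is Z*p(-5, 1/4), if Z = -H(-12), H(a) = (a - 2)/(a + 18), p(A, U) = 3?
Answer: 7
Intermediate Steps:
H(a) = (-2 + a)/(18 + a)
Z = 7/3 (Z = -(-2 - 12)/(18 - 12) = -(-14)/6 = -1*(-7/3) = 7/3 ≈ 2.3333)
Z*p(-5, 1/4) = (7/3)*3 = 7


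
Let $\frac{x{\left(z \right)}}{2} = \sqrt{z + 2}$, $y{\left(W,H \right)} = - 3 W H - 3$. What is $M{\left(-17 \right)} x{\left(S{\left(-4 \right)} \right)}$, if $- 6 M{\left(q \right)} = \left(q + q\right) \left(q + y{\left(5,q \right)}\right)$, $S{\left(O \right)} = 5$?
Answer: $\frac{7990 \sqrt{7}}{3} \approx 7046.5$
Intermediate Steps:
$y{\left(W,H \right)} = -3 - 3 H W$ ($y{\left(W,H \right)} = - 3 H W - 3 = -3 - 3 H W$)
$x{\left(z \right)} = 2 \sqrt{2 + z}$ ($x{\left(z \right)} = 2 \sqrt{z + 2} = 2 \sqrt{2 + z}$)
$M{\left(q \right)} = - \frac{q \left(-3 - 14 q\right)}{3}$ ($M{\left(q \right)} = - \frac{\left(q + q\right) \left(q - \left(3 + 3 q 5\right)\right)}{6} = - \frac{2 q \left(q - \left(3 + 15 q\right)\right)}{6} = - \frac{2 q \left(-3 - 14 q\right)}{6} = - \frac{q \left(-3 - 14 q\right)}{3}$)
$M{\left(-17 \right)} x{\left(S{\left(-4 \right)} \right)} = \frac{1}{3} \left(-17\right) \left(3 + 14 \left(-17\right)\right) 2 \sqrt{2 + 5} = \frac{1}{3} \left(-17\right) \left(3 - 238\right) 2 \sqrt{7} = \frac{1}{3} \left(-17\right) \left(-235\right) 2 \sqrt{7} = \frac{3995 \cdot 2 \sqrt{7}}{3} = \frac{7990 \sqrt{7}}{3}$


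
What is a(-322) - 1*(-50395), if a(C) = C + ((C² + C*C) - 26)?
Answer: 257415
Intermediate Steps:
a(C) = -26 + C + 2*C² (a(C) = C + ((C² + C²) - 26) = C + (2*C² - 26) = C + (-26 + 2*C²) = -26 + C + 2*C²)
a(-322) - 1*(-50395) = (-26 - 322 + 2*(-322)²) - 1*(-50395) = (-26 - 322 + 2*103684) + 50395 = (-26 - 322 + 207368) + 50395 = 207020 + 50395 = 257415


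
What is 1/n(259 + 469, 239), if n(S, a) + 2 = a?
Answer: 1/237 ≈ 0.0042194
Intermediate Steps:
n(S, a) = -2 + a
1/n(259 + 469, 239) = 1/(-2 + 239) = 1/237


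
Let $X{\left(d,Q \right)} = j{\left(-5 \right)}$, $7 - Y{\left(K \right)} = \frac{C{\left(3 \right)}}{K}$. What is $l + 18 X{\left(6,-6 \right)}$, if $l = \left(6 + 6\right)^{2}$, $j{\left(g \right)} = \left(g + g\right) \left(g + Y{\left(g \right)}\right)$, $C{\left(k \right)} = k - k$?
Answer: $-216$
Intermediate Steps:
$C{\left(k \right)} = 0$
$Y{\left(K \right)} = 7$ ($Y{\left(K \right)} = 7 - \frac{0}{K} = 7 - 0 = 7 + 0 = 7$)
$j{\left(g \right)} = 2 g \left(7 + g\right)$ ($j{\left(g \right)} = \left(g + g\right) \left(g + 7\right) = 2 g \left(7 + g\right)$)
$X{\left(d,Q \right)} = -20$ ($X{\left(d,Q \right)} = 2 \left(-5\right) \left(7 - 5\right) = 2 \left(-5\right) 2 = -20$)
$l = 144$ ($l = 12^{2} = 144$)
$l + 18 X{\left(6,-6 \right)} = 144 + 18 \left(-20\right) = 144 - 360 = -216$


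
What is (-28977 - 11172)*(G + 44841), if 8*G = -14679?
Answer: -13813223301/8 ≈ -1.7267e+9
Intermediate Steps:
G = -14679/8 (G = (1/8)*(-14679) = -14679/8 ≈ -1834.9)
(-28977 - 11172)*(G + 44841) = (-28977 - 11172)*(-14679/8 + 44841) = -40149*344049/8 = -13813223301/8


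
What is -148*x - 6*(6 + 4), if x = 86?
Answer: -12788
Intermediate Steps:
-148*x - 6*(6 + 4) = -148*86 - 6*(6 + 4) = -12728 - 6*10 = -12728 - 60 = -12788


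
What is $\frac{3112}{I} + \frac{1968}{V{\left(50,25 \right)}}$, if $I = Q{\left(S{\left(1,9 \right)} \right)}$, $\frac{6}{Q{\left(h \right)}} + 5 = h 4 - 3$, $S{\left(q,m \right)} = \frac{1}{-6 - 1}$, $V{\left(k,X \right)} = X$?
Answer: $- \frac{764224}{175} \approx -4367.0$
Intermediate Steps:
$S{\left(q,m \right)} = - \frac{1}{7}$ ($S{\left(q,m \right)} = \frac{1}{-7} = - \frac{1}{7}$)
$Q{\left(h \right)} = \frac{6}{-8 + 4 h}$ ($Q{\left(h \right)} = \frac{6}{-5 + \left(h 4 - 3\right)} = \frac{6}{-5 + \left(4 h - 3\right)} = \frac{6}{-5 + \left(-3 + 4 h\right)} = \frac{6}{-8 + 4 h}$)
$I = - \frac{7}{10}$ ($I = \frac{3}{2 \left(-2 - \frac{1}{7}\right)} = \frac{3}{2 \left(- \frac{15}{7}\right)} = \frac{3}{2} \left(- \frac{7}{15}\right) = - \frac{7}{10} \approx -0.7$)
$\frac{3112}{I} + \frac{1968}{V{\left(50,25 \right)}} = \frac{3112}{- \frac{7}{10}} + \frac{1968}{25} = 3112 \left(- \frac{10}{7}\right) + 1968 \cdot \frac{1}{25} = - \frac{31120}{7} + \frac{1968}{25} = - \frac{764224}{175}$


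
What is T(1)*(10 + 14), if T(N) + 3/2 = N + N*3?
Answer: 60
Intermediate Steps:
T(N) = -3/2 + 4*N (T(N) = -3/2 + (N + N*3) = -3/2 + (N + 3*N) = -3/2 + 4*N)
T(1)*(10 + 14) = (-3/2 + 4*1)*(10 + 14) = (-3/2 + 4)*24 = (5/2)*24 = 60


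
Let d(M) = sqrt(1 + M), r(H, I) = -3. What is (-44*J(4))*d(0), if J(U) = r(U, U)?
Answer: 132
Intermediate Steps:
J(U) = -3
(-44*J(4))*d(0) = (-44*(-3))*sqrt(1 + 0) = 132*sqrt(1) = 132*1 = 132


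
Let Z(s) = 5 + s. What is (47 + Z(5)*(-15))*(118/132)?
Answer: -6077/66 ≈ -92.076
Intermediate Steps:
(47 + Z(5)*(-15))*(118/132) = (47 + (5 + 5)*(-15))*(118/132) = (47 + 10*(-15))*(118*(1/132)) = (47 - 150)*(59/66) = -103*59/66 = -6077/66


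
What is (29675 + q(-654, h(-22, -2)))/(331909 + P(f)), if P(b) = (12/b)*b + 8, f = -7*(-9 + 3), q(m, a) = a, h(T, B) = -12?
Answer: 29663/331929 ≈ 0.089365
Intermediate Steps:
f = 42 (f = -7*(-6) = 42)
P(b) = 20 (P(b) = 12 + 8 = 20)
(29675 + q(-654, h(-22, -2)))/(331909 + P(f)) = (29675 - 12)/(331909 + 20) = 29663/331929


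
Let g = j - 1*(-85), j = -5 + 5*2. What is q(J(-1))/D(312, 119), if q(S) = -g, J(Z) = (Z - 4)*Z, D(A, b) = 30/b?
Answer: -357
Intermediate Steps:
j = 5 (j = -5 + 10 = 5)
J(Z) = Z*(-4 + Z) (J(Z) = (-4 + Z)*Z = Z*(-4 + Z))
g = 90 (g = 5 - 1*(-85) = 5 + 85 = 90)
q(S) = -90 (q(S) = -1*90 = -90)
q(J(-1))/D(312, 119) = -90/(30/119) = -90/(30*(1/119)) = -90/30/119 = -90*119/30 = -357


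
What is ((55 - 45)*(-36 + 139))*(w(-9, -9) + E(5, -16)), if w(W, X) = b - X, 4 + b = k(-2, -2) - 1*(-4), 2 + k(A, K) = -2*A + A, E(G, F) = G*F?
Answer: -73130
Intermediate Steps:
E(G, F) = F*G
k(A, K) = -2 - A (k(A, K) = -2 + (-2*A + A) = -2 - A)
b = 0 (b = -4 + ((-2 - 1*(-2)) - 1*(-4)) = -4 + ((-2 + 2) + 4) = -4 + (0 + 4) = -4 + 4 = 0)
w(W, X) = -X (w(W, X) = 0 - X = -X)
((55 - 45)*(-36 + 139))*(w(-9, -9) + E(5, -16)) = ((55 - 45)*(-36 + 139))*(-1*(-9) - 16*5) = (10*103)*(9 - 80) = 1030*(-71) = -73130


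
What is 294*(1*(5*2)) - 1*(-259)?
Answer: 3199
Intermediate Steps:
294*(1*(5*2)) - 1*(-259) = 294*(1*10) + 259 = 294*10 + 259 = 2940 + 259 = 3199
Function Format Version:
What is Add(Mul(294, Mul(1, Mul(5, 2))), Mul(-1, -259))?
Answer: 3199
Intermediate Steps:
Add(Mul(294, Mul(1, Mul(5, 2))), Mul(-1, -259)) = Add(Mul(294, Mul(1, 10)), 259) = Add(Mul(294, 10), 259) = Add(2940, 259) = 3199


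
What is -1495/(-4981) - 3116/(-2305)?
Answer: 18966771/11481205 ≈ 1.6520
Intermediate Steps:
-1495/(-4981) - 3116/(-2305) = -1495*(-1/4981) - 3116*(-1/2305) = 1495/4981 + 3116/2305 = 18966771/11481205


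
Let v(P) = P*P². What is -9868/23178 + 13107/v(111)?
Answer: -732888259/1761052851 ≈ -0.41616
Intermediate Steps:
v(P) = P³
-9868/23178 + 13107/v(111) = -9868/23178 + 13107/(111³) = -9868*1/23178 + 13107/1367631 = -4934/11589 + 13107*(1/1367631) = -4934/11589 + 4369/455877 = -732888259/1761052851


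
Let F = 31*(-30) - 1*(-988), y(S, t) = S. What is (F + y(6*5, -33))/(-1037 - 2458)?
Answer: -88/3495 ≈ -0.025179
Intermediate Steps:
F = 58 (F = -930 + 988 = 58)
(F + y(6*5, -33))/(-1037 - 2458) = (58 + 6*5)/(-1037 - 2458) = (58 + 30)/(-3495) = 88*(-1/3495) = -88/3495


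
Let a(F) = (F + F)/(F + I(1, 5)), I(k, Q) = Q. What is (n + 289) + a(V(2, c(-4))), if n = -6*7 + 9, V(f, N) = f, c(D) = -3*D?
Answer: 1796/7 ≈ 256.57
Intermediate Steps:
a(F) = 2*F/(5 + F) (a(F) = (F + F)/(F + 5) = (2*F)/(5 + F) = 2*F/(5 + F))
n = -33 (n = -42 + 9 = -33)
(n + 289) + a(V(2, c(-4))) = (-33 + 289) + 2*2/(5 + 2) = 256 + 2*2/7 = 256 + 2*2*(⅐) = 256 + 4/7 = 1796/7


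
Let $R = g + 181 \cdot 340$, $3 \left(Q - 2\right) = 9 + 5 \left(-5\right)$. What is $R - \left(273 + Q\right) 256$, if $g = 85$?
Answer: $- \frac{22229}{3} \approx -7409.7$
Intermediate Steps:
$Q = - \frac{10}{3}$ ($Q = 2 + \frac{9 + 5 \left(-5\right)}{3} = 2 + \frac{9 - 25}{3} = 2 + \frac{1}{3} \left(-16\right) = 2 - \frac{16}{3} = - \frac{10}{3} \approx -3.3333$)
$R = 61625$ ($R = 85 + 181 \cdot 340 = 85 + 61540 = 61625$)
$R - \left(273 + Q\right) 256 = 61625 - \left(273 - \frac{10}{3}\right) 256 = 61625 - \frac{809}{3} \cdot 256 = 61625 - \frac{207104}{3} = - \frac{22229}{3}$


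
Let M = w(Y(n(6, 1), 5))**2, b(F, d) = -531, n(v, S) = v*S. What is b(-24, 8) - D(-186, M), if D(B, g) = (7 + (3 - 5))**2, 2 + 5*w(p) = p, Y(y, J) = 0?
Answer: -556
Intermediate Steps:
n(v, S) = S*v
w(p) = -2/5 + p/5
M = 4/25 (M = (-2/5 + (1/5)*0)**2 = (-2/5 + 0)**2 = (-2/5)**2 = 4/25 ≈ 0.16000)
D(B, g) = 25 (D(B, g) = (7 - 2)**2 = 5**2 = 25)
b(-24, 8) - D(-186, M) = -531 - 1*25 = -531 - 25 = -556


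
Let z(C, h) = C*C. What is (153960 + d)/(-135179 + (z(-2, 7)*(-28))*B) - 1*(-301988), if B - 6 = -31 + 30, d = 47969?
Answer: 40991347203/135739 ≈ 3.0199e+5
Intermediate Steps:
z(C, h) = C²
B = 5 (B = 6 + (-31 + 30) = 6 - 1 = 5)
(153960 + d)/(-135179 + (z(-2, 7)*(-28))*B) - 1*(-301988) = (153960 + 47969)/(-135179 + ((-2)²*(-28))*5) - 1*(-301988) = 201929/(-135179 + (4*(-28))*5) + 301988 = 201929/(-135179 - 112*5) + 301988 = 201929/(-135179 - 560) + 301988 = 201929/(-135739) + 301988 = 201929*(-1/135739) + 301988 = -201929/135739 + 301988 = 40991347203/135739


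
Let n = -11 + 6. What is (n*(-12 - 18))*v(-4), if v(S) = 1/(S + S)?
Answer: -75/4 ≈ -18.750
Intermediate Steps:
v(S) = 1/(2*S)
n = -5
(n*(-12 - 18))*v(-4) = (-5*(-12 - 18))*((½)/(-4)) = (-5*(-30))*((½)*(-¼)) = 150*(-⅛) = -75/4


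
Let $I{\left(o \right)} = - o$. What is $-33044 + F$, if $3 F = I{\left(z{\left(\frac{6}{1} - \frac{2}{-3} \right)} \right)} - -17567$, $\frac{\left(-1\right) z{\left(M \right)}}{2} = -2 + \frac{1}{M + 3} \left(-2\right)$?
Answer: $- \frac{2365513}{87} \approx -27190.0$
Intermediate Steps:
$z{\left(M \right)} = 4 + \frac{4}{3 + M}$ ($z{\left(M \right)} = - 2 \left(-2 + \frac{1}{M + 3} \left(-2\right)\right) = - 2 \left(-2 + \frac{1}{3 + M} \left(-2\right)\right) = - 2 \left(-2 - \frac{2}{3 + M}\right) = 4 + \frac{4}{3 + M}$)
$F = \frac{509315}{87}$ ($F = \frac{- \frac{4 \left(4 + \left(\frac{6}{1} - \frac{2}{-3}\right)\right)}{3 + \left(\frac{6}{1} - \frac{2}{-3}\right)} - -17567}{3} = \frac{- \frac{4 \left(4 + \left(6 \cdot 1 - - \frac{2}{3}\right)\right)}{3 + \left(6 \cdot 1 - - \frac{2}{3}\right)} + 17567}{3} = \frac{- \frac{4 \left(4 + \left(6 + \frac{2}{3}\right)\right)}{3 + \left(6 + \frac{2}{3}\right)} + 17567}{3} = \frac{- \frac{4 \left(4 + \frac{20}{3}\right)}{3 + \frac{20}{3}} + 17567}{3} = \frac{- \frac{4 \cdot 32}{\frac{29}{3} \cdot 3} + 17567}{3} = \frac{- \frac{4 \cdot 3 \cdot 32}{29 \cdot 3} + 17567}{3} = \frac{\left(-1\right) \frac{128}{29} + 17567}{3} = \frac{- \frac{128}{29} + 17567}{3} = \frac{1}{3} \cdot \frac{509315}{29} = \frac{509315}{87} \approx 5854.2$)
$-33044 + F = -33044 + \frac{509315}{87} = - \frac{2365513}{87}$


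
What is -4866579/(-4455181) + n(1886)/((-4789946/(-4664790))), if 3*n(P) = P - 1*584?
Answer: 645922043559171/1524291172159 ≈ 423.75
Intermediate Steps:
n(P) = -584/3 + P/3 (n(P) = (P - 1*584)/3 = (P - 584)/3 = (-584 + P)/3 = -584/3 + P/3)
-4866579/(-4455181) + n(1886)/((-4789946/(-4664790))) = -4866579/(-4455181) + (-584/3 + (⅓)*1886)/((-4789946/(-4664790))) = -4866579*(-1/4455181) + (-584/3 + 1886/3)/((-4789946*(-1/4664790))) = 4866579/4455181 + 434/(2394973/2332395) = 4866579/4455181 + 434*(2332395/2394973) = 4866579/4455181 + 144608490/342139 = 645922043559171/1524291172159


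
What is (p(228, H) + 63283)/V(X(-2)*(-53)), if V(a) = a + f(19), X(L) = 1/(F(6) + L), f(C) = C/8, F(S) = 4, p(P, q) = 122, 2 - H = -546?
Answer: -507240/193 ≈ -2628.2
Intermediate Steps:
H = 548 (H = 2 - 1*(-546) = 2 + 546 = 548)
f(C) = C/8 (f(C) = C*(⅛) = C/8)
X(L) = 1/(4 + L)
V(a) = 19/8 + a (V(a) = a + (⅛)*19 = a + 19/8 = 19/8 + a)
(p(228, H) + 63283)/V(X(-2)*(-53)) = (122 + 63283)/(19/8 - 53/(4 - 2)) = 63405/(19/8 - 53/2) = 63405/(-193/8) = 63405*(-8/193) = -507240/193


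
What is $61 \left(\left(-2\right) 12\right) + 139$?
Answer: $-1325$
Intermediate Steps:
$61 \left(\left(-2\right) 12\right) + 139 = 61 \left(-24\right) + 139 = -1464 + 139 = -1325$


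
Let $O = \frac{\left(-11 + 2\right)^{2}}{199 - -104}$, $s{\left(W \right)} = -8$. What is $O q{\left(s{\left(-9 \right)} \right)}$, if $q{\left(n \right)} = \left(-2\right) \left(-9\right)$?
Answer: $\frac{486}{101} \approx 4.8119$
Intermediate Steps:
$q{\left(n \right)} = 18$
$O = \frac{27}{101}$ ($O = \frac{\left(-9\right)^{2}}{199 + 104} = \frac{81}{303} = 81 \cdot \frac{1}{303} = \frac{27}{101} \approx 0.26733$)
$O q{\left(s{\left(-9 \right)} \right)} = \frac{27}{101} \cdot 18 = \frac{486}{101}$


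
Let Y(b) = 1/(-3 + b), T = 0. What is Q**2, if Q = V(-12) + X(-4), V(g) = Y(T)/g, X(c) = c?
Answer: 20449/1296 ≈ 15.779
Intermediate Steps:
V(g) = -1/(3*g) (V(g) = 1/((-3 + 0)*g) = 1/((-3)*g) = -1/(3*g))
Q = -143/36 (Q = -1/3/(-12) - 4 = -1/3*(-1/12) - 4 = 1/36 - 4 = -143/36 ≈ -3.9722)
Q**2 = (-143/36)**2 = 20449/1296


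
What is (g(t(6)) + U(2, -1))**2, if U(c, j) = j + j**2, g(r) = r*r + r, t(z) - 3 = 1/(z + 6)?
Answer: 3286969/20736 ≈ 158.52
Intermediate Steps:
t(z) = 3 + 1/(6 + z) (t(z) = 3 + 1/(z + 6) = 3 + 1/(6 + z))
g(r) = r + r**2 (g(r) = r**2 + r = r + r**2)
(g(t(6)) + U(2, -1))**2 = (((19 + 3*6)/(6 + 6))*(1 + (19 + 3*6)/(6 + 6)) - (1 - 1))**2 = (((19 + 18)/12)*(1 + (19 + 18)/12) - 1*0)**2 = (((1/12)*37)*(1 + (1/12)*37) + 0)**2 = (37*(1 + 37/12)/12 + 0)**2 = ((37/12)*(49/12) + 0)**2 = (1813/144 + 0)**2 = (1813/144)**2 = 3286969/20736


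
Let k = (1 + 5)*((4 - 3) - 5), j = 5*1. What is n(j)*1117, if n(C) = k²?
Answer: 643392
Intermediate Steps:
j = 5
k = -24 (k = 6*(1 - 5) = 6*(-4) = -24)
n(C) = 576 (n(C) = (-24)² = 576)
n(j)*1117 = 576*1117 = 643392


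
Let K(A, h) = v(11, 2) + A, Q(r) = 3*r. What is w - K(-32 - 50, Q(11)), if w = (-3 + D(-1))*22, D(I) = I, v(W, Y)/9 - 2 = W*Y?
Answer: -222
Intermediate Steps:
v(W, Y) = 18 + 9*W*Y (v(W, Y) = 18 + 9*(W*Y) = 18 + 9*W*Y)
w = -88 (w = (-3 - 1)*22 = -4*22 = -88)
K(A, h) = 216 + A (K(A, h) = (18 + 9*11*2) + A = (18 + 198) + A = 216 + A)
w - K(-32 - 50, Q(11)) = -88 - (216 + (-32 - 50)) = -88 - (216 - 82) = -88 - 1*134 = -88 - 134 = -222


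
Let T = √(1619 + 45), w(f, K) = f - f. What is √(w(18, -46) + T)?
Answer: 2*2^(¾)*13^(¼) ≈ 6.3869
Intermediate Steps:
w(f, K) = 0
T = 8*√26 (T = √1664 = 8*√26 ≈ 40.792)
√(w(18, -46) + T) = √(0 + 8*√26) = √(8*√26) = 2*√2*26^(¼)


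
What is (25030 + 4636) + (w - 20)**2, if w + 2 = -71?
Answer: 38315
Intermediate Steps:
w = -73 (w = -2 - 71 = -73)
(25030 + 4636) + (w - 20)**2 = (25030 + 4636) + (-73 - 20)**2 = 29666 + (-93)**2 = 29666 + 8649 = 38315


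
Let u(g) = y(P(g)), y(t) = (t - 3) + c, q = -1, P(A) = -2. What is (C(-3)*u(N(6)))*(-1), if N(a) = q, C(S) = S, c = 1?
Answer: -12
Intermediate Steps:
y(t) = -2 + t (y(t) = (t - 3) + 1 = (-3 + t) + 1 = -2 + t)
N(a) = -1
u(g) = -4 (u(g) = -2 - 2 = -4)
(C(-3)*u(N(6)))*(-1) = -3*(-4)*(-1) = 12*(-1) = -12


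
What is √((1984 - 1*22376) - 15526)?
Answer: I*√35918 ≈ 189.52*I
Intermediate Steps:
√((1984 - 1*22376) - 15526) = √((1984 - 22376) - 15526) = √(-20392 - 15526) = √(-35918) = I*√35918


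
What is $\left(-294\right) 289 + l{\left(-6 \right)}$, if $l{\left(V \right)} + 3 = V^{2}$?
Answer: $-84933$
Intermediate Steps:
$l{\left(V \right)} = -3 + V^{2}$
$\left(-294\right) 289 + l{\left(-6 \right)} = \left(-294\right) 289 - \left(3 - \left(-6\right)^{2}\right) = -84966 + \left(-3 + 36\right) = -84966 + 33 = -84933$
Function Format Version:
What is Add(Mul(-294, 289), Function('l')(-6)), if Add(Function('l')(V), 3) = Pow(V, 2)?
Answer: -84933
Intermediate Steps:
Function('l')(V) = Add(-3, Pow(V, 2))
Add(Mul(-294, 289), Function('l')(-6)) = Add(Mul(-294, 289), Add(-3, Pow(-6, 2))) = Add(-84966, Add(-3, 36)) = Add(-84966, 33) = -84933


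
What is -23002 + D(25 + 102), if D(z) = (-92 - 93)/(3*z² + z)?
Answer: -1115919213/48514 ≈ -23002.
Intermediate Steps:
D(z) = -185/(z + 3*z²)
-23002 + D(25 + 102) = -23002 - 185/((25 + 102)*(1 + 3*(25 + 102))) = -23002 - 185/(127*(1 + 3*127)) = -23002 - 185*1/127/(1 + 381) = -23002 - 185*1/127/382 = -23002 - 185*1/127*1/382 = -23002 - 185/48514 = -1115919213/48514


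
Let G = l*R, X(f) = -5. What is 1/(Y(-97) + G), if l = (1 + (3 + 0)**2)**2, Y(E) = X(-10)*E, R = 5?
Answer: 1/985 ≈ 0.0010152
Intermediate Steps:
Y(E) = -5*E
l = 100 (l = (1 + 3**2)**2 = (1 + 9)**2 = 10**2 = 100)
G = 500 (G = 100*5 = 500)
1/(Y(-97) + G) = 1/(-5*(-97) + 500) = 1/(485 + 500) = 1/985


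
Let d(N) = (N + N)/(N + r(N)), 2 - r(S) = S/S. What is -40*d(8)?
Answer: -640/9 ≈ -71.111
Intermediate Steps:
r(S) = 1 (r(S) = 2 - S/S = 2 - 1*1 = 2 - 1 = 1)
d(N) = 2*N/(1 + N) (d(N) = (N + N)/(N + 1) = (2*N)/(1 + N) = 2*N/(1 + N))
-40*d(8) = -80*8/(1 + 8) = -80*8/9 = -40*16/9 = -640/9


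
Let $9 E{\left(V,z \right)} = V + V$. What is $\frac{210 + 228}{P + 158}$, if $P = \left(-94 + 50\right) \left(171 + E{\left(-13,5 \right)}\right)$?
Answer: $- \frac{1971}{32575} \approx -0.060507$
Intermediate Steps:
$E{\left(V,z \right)} = \frac{2 V}{9}$ ($E{\left(V,z \right)} = \frac{V + V}{9} = \frac{2 V}{9}$)
$P = - \frac{66572}{9}$ ($P = \left(-94 + 50\right) \left(171 + \frac{2}{9} \left(-13\right)\right) = - 44 \left(171 - \frac{26}{9}\right) = \left(-44\right) \frac{1513}{9} = - \frac{66572}{9} \approx -7396.9$)
$\frac{210 + 228}{P + 158} = \frac{210 + 228}{- \frac{66572}{9} + 158} = \frac{438}{- \frac{65150}{9}} = 438 \left(- \frac{9}{65150}\right) = - \frac{1971}{32575}$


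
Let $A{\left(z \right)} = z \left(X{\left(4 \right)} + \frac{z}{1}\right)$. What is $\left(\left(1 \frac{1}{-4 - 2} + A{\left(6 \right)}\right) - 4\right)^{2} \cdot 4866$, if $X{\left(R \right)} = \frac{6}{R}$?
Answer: $\frac{48680275}{6} \approx 8.1134 \cdot 10^{6}$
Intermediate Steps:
$A{\left(z \right)} = z \left(\frac{3}{2} + z\right)$ ($A{\left(z \right)} = z \left(\frac{6}{4} + \frac{z}{1}\right) = z \left(6 \cdot \frac{1}{4} + z 1\right) = z \left(\frac{3}{2} + z\right)$)
$\left(\left(1 \frac{1}{-4 - 2} + A{\left(6 \right)}\right) - 4\right)^{2} \cdot 4866 = \left(\left(1 \frac{1}{-4 - 2} + \frac{1}{2} \cdot 6 \left(3 + 2 \cdot 6\right)\right) - 4\right)^{2} \cdot 4866 = \left(\left(1 \frac{1}{-6} + \frac{1}{2} \cdot 6 \left(3 + 12\right)\right) - 4\right)^{2} \cdot 4866 = \left(\left(1 \left(- \frac{1}{6}\right) + \frac{1}{2} \cdot 6 \cdot 15\right) - 4\right)^{2} \cdot 4866 = \left(\left(- \frac{1}{6} + 45\right) - 4\right)^{2} \cdot 4866 = \left(\frac{269}{6} - 4\right)^{2} \cdot 4866 = \left(\frac{245}{6}\right)^{2} \cdot 4866 = \frac{60025}{36} \cdot 4866 = \frac{48680275}{6}$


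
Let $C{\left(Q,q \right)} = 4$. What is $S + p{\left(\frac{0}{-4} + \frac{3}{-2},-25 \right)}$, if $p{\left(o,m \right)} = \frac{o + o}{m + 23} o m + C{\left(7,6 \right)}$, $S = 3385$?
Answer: $\frac{13781}{4} \approx 3445.3$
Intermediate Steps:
$p{\left(o,m \right)} = 4 + \frac{2 m o^{2}}{23 + m}$ ($p{\left(o,m \right)} = \frac{o + o}{m + 23} o m + 4 = \frac{2 o}{23 + m} o m + 4 = \frac{2 o^{2}}{23 + m} m + 4 = \frac{2 m o^{2}}{23 + m} + 4 = 4 + \frac{2 m o^{2}}{23 + m}$)
$S + p{\left(\frac{0}{-4} + \frac{3}{-2},-25 \right)} = 3385 + \frac{2 \left(46 + 2 \left(-25\right) - 25 \left(\frac{0}{-4} + \frac{3}{-2}\right)^{2}\right)}{23 - 25} = 3385 + \frac{2 \left(46 - 50 - 25 \left(0 \left(- \frac{1}{4}\right) + 3 \left(- \frac{1}{2}\right)\right)^{2}\right)}{-2} = 3385 + 2 \left(- \frac{1}{2}\right) \left(46 - 50 - 25 \left(0 - \frac{3}{2}\right)^{2}\right) = 3385 + 2 \left(- \frac{1}{2}\right) \left(46 - 50 - 25 \left(- \frac{3}{2}\right)^{2}\right) = 3385 + 2 \left(- \frac{1}{2}\right) \left(46 - 50 - \frac{225}{4}\right) = 3385 + 2 \left(- \frac{1}{2}\right) \left(- \frac{241}{4}\right) = 3385 + \frac{241}{4} = \frac{13781}{4}$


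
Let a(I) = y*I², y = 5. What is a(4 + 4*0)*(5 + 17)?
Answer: 1760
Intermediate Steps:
a(I) = 5*I²
a(4 + 4*0)*(5 + 17) = (5*(4 + 4*0)²)*(5 + 17) = (5*(4 + 0)²)*22 = (5*4²)*22 = (5*16)*22 = 80*22 = 1760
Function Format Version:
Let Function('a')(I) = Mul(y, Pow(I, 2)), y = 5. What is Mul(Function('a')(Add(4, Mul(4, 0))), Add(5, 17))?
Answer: 1760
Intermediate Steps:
Function('a')(I) = Mul(5, Pow(I, 2))
Mul(Function('a')(Add(4, Mul(4, 0))), Add(5, 17)) = Mul(Mul(5, Pow(Add(4, Mul(4, 0)), 2)), Add(5, 17)) = Mul(Mul(5, Pow(Add(4, 0), 2)), 22) = Mul(Mul(5, Pow(4, 2)), 22) = Mul(Mul(5, 16), 22) = Mul(80, 22) = 1760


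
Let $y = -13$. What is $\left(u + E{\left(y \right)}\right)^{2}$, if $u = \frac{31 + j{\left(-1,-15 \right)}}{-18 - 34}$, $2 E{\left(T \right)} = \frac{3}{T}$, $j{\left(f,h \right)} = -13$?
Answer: $\frac{36}{169} \approx 0.21302$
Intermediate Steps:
$E{\left(T \right)} = \frac{3}{2 T}$ ($E{\left(T \right)} = \frac{3 \frac{1}{T}}{2} = \frac{3}{2 T}$)
$u = - \frac{9}{26}$ ($u = \frac{31 - 13}{-18 - 34} = \frac{18}{-52} = 18 \left(- \frac{1}{52}\right) = - \frac{9}{26} \approx -0.34615$)
$\left(u + E{\left(y \right)}\right)^{2} = \left(- \frac{9}{26} + \frac{3}{2 \left(-13\right)}\right)^{2} = \left(- \frac{9}{26} + \frac{3}{2} \left(- \frac{1}{13}\right)\right)^{2} = \left(- \frac{9}{26} - \frac{3}{26}\right)^{2} = \left(- \frac{6}{13}\right)^{2} = \frac{36}{169}$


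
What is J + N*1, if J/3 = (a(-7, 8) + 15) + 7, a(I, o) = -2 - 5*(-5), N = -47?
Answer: 88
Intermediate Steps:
a(I, o) = 23 (a(I, o) = -2 + 25 = 23)
J = 135 (J = 3*((23 + 15) + 7) = 3*(38 + 7) = 3*45 = 135)
J + N*1 = 135 - 47*1 = 135 - 47 = 88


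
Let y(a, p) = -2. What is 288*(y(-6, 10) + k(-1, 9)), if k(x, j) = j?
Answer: 2016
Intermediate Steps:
288*(y(-6, 10) + k(-1, 9)) = 288*(-2 + 9) = 288*7 = 2016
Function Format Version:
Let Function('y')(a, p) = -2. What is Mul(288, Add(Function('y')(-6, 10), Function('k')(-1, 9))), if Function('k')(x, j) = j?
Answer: 2016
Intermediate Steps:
Mul(288, Add(Function('y')(-6, 10), Function('k')(-1, 9))) = Mul(288, Add(-2, 9)) = Mul(288, 7) = 2016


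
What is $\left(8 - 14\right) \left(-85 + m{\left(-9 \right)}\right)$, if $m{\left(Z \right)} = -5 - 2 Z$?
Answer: $432$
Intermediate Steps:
$\left(8 - 14\right) \left(-85 + m{\left(-9 \right)}\right) = \left(8 - 14\right) \left(-85 - -13\right) = \left(8 - 14\right) \left(-85 + \left(-5 + 18\right)\right) = - 6 \left(-85 + 13\right) = \left(-6\right) \left(-72\right) = 432$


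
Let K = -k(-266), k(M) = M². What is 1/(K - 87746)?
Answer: -1/158502 ≈ -6.3091e-6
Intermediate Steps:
K = -70756 (K = -1*(-266)² = -1*70756 = -70756)
1/(K - 87746) = 1/(-70756 - 87746) = 1/(-158502) = -1/158502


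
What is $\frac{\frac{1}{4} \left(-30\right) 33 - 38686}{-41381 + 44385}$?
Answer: $- \frac{77867}{6008} \approx -12.961$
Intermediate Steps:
$\frac{\frac{1}{4} \left(-30\right) 33 - 38686}{-41381 + 44385} = \frac{\frac{1}{4} \left(-30\right) 33 - 38686}{3004} = \left(\left(- \frac{15}{2}\right) 33 - 38686\right) \frac{1}{3004} = \left(- \frac{495}{2} - 38686\right) \frac{1}{3004} = \left(- \frac{77867}{2}\right) \frac{1}{3004} = - \frac{77867}{6008}$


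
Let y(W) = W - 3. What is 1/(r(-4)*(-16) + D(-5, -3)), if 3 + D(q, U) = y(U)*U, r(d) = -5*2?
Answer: 1/175 ≈ 0.0057143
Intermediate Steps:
y(W) = -3 + W
r(d) = -10
D(q, U) = -3 + U*(-3 + U) (D(q, U) = -3 + (-3 + U)*U = -3 + U*(-3 + U))
1/(r(-4)*(-16) + D(-5, -3)) = 1/(-10*(-16) + (-3 - 3*(-3 - 3))) = 1/(160 + (-3 - 3*(-6))) = 1/(160 + (-3 + 18)) = 1/(160 + 15) = 1/175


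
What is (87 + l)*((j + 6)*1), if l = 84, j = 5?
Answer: 1881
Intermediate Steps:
(87 + l)*((j + 6)*1) = (87 + 84)*((5 + 6)*1) = 171*(11*1) = 171*11 = 1881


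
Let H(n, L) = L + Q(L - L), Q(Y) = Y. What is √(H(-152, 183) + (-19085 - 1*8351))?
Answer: I*√27253 ≈ 165.08*I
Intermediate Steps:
H(n, L) = L (H(n, L) = L + (L - L) = L + 0 = L)
√(H(-152, 183) + (-19085 - 1*8351)) = √(183 + (-19085 - 1*8351)) = √(183 + (-19085 - 8351)) = √(183 - 27436) = √(-27253) = I*√27253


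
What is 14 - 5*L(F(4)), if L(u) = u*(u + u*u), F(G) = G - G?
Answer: 14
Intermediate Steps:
F(G) = 0
L(u) = u*(u + u**2)
14 - 5*L(F(4)) = 14 - 5*0**2*(1 + 0) = 14 - 0 = 14 - 5*0 = 14 + 0 = 14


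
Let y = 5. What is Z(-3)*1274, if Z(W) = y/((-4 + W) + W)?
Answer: -637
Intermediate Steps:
Z(W) = 5/(-4 + 2*W) (Z(W) = 5/((-4 + W) + W) = 5/(-4 + 2*W))
Z(-3)*1274 = (5/(2*(-2 - 3)))*1274 = ((5/2)/(-5))*1274 = ((5/2)*(-⅕))*1274 = -½*1274 = -637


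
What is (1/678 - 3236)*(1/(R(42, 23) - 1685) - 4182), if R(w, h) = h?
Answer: 15249412743395/1126836 ≈ 1.3533e+7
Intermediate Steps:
(1/678 - 3236)*(1/(R(42, 23) - 1685) - 4182) = (1/678 - 3236)*(1/(23 - 1685) - 4182) = (1/678 - 3236)*(1/(-1662) - 4182) = -2194007*(-1/1662 - 4182)/678 = -2194007/678*(-6950485/1662) = 15249412743395/1126836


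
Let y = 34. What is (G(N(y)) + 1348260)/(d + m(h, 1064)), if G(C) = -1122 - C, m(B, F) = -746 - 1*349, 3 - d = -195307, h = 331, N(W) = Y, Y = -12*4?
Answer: 1347186/194215 ≈ 6.9366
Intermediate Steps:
Y = -48
N(W) = -48
d = 195310 (d = 3 - 1*(-195307) = 3 + 195307 = 195310)
m(B, F) = -1095 (m(B, F) = -746 - 349 = -1095)
(G(N(y)) + 1348260)/(d + m(h, 1064)) = ((-1122 - 1*(-48)) + 1348260)/(195310 - 1095) = ((-1122 + 48) + 1348260)/194215 = (-1074 + 1348260)*(1/194215) = 1347186*(1/194215) = 1347186/194215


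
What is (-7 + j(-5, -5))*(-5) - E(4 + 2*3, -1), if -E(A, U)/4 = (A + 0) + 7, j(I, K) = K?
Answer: 128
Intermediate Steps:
E(A, U) = -28 - 4*A (E(A, U) = -4*((A + 0) + 7) = -4*(A + 7) = -4*(7 + A) = -28 - 4*A)
(-7 + j(-5, -5))*(-5) - E(4 + 2*3, -1) = (-7 - 5)*(-5) - (-28 - 4*(4 + 2*3)) = -12*(-5) - (-28 - 4*(4 + 6)) = 60 - (-28 - 4*10) = 60 - (-28 - 40) = 60 - 1*(-68) = 60 + 68 = 128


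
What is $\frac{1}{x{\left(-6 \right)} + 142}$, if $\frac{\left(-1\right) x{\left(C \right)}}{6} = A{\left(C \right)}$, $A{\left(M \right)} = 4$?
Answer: $\frac{1}{118} \approx 0.0084746$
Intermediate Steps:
$x{\left(C \right)} = -24$ ($x{\left(C \right)} = \left(-6\right) 4 = -24$)
$\frac{1}{x{\left(-6 \right)} + 142} = \frac{1}{-24 + 142} = \frac{1}{118}$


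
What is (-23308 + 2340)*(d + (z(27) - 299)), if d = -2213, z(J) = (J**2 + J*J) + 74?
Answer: 20548640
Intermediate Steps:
z(J) = 74 + 2*J**2 (z(J) = (J**2 + J**2) + 74 = 2*J**2 + 74 = 74 + 2*J**2)
(-23308 + 2340)*(d + (z(27) - 299)) = (-23308 + 2340)*(-2213 + ((74 + 2*27**2) - 299)) = -20968*(-2213 + ((74 + 2*729) - 299)) = -20968*(-2213 + ((74 + 1458) - 299)) = -20968*(-2213 + (1532 - 299)) = -20968*(-2213 + 1233) = -20968*(-980) = 20548640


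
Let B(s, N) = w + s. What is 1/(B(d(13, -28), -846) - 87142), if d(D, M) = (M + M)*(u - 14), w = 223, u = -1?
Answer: -1/86079 ≈ -1.1617e-5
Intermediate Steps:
d(D, M) = -30*M (d(D, M) = (M + M)*(-1 - 14) = (2*M)*(-15) = -30*M)
B(s, N) = 223 + s
1/(B(d(13, -28), -846) - 87142) = 1/((223 - 30*(-28)) - 87142) = 1/((223 + 840) - 87142) = 1/(1063 - 87142) = 1/(-86079) = -1/86079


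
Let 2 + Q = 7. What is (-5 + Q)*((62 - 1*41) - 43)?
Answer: 0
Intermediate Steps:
Q = 5 (Q = -2 + 7 = 5)
(-5 + Q)*((62 - 1*41) - 43) = (-5 + 5)*((62 - 1*41) - 43) = 0*((62 - 41) - 43) = 0*(21 - 43) = 0*(-22) = 0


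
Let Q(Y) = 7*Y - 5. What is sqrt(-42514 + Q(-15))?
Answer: 24*I*sqrt(74) ≈ 206.46*I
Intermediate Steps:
Q(Y) = -5 + 7*Y
sqrt(-42514 + Q(-15)) = sqrt(-42514 + (-5 + 7*(-15))) = sqrt(-42514 + (-5 - 105)) = sqrt(-42514 - 110) = sqrt(-42624) = 24*I*sqrt(74)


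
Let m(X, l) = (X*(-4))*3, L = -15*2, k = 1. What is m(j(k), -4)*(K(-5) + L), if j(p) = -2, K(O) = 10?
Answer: -480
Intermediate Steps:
L = -30
m(X, l) = -12*X (m(X, l) = -4*X*3 = -12*X)
m(j(k), -4)*(K(-5) + L) = (-12*(-2))*(10 - 30) = 24*(-20) = -480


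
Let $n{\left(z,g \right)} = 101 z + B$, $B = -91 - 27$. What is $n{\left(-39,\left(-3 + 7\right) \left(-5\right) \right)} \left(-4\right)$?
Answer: $16228$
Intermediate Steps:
$B = -118$
$n{\left(z,g \right)} = -118 + 101 z$ ($n{\left(z,g \right)} = 101 z - 118 = -118 + 101 z$)
$n{\left(-39,\left(-3 + 7\right) \left(-5\right) \right)} \left(-4\right) = \left(-118 + 101 \left(-39\right)\right) \left(-4\right) = \left(-118 - 3939\right) \left(-4\right) = \left(-4057\right) \left(-4\right) = 16228$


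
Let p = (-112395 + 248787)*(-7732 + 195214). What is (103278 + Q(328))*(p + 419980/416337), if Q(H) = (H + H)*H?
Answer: 3390230933062008812168/416337 ≈ 8.1430e+15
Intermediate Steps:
Q(H) = 2*H² (Q(H) = (2*H)*H = 2*H²)
p = 25571044944 (p = 136392*187482 = 25571044944)
(103278 + Q(328))*(p + 419980/416337) = (103278 + 2*328²)*(25571044944 + 419980/416337) = (103278 + 2*107584)*(25571044944 + 419980*(1/416337)) = (103278 + 215168)*(25571044944 + 419980/416337) = 318446*(10646172139270108/416337) = 3390230933062008812168/416337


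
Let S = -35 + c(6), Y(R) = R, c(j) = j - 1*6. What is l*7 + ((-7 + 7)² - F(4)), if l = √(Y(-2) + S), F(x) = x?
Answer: -4 + 7*I*√37 ≈ -4.0 + 42.579*I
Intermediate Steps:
c(j) = -6 + j (c(j) = j - 6 = -6 + j)
S = -35 (S = -35 + (-6 + 6) = -35 + 0 = -35)
l = I*√37 (l = √(-2 - 35) = √(-37) = I*√37 ≈ 6.0828*I)
l*7 + ((-7 + 7)² - F(4)) = (I*√37)*7 + ((-7 + 7)² - 1*4) = 7*I*√37 + (0² - 4) = 7*I*√37 + (0 - 4) = 7*I*√37 - 4 = -4 + 7*I*√37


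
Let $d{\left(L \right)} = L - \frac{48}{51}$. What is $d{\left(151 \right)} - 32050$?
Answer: $- \frac{542299}{17} \approx -31900.0$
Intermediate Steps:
$d{\left(L \right)} = - \frac{16}{17} + L$ ($d{\left(L \right)} = L - 48 \cdot \frac{1}{51} = L - \frac{16}{17} = - \frac{16}{17} + L$)
$d{\left(151 \right)} - 32050 = \left(- \frac{16}{17} + 151\right) - 32050 = \frac{2551}{17} - 32050 = - \frac{542299}{17}$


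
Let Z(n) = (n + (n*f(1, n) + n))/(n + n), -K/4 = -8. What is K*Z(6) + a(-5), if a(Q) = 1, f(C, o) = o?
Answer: 129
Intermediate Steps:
K = 32 (K = -4*(-8) = 32)
Z(n) = (n² + 2*n)/(2*n) (Z(n) = (n + (n*n + n))/(n + n) = (n + (n² + n))/((2*n)) = (n + (n + n²))*(1/(2*n)) = (n² + 2*n)*(1/(2*n)) = (n² + 2*n)/(2*n))
K*Z(6) + a(-5) = 32*(1 + (½)*6) + 1 = 32*(1 + 3) + 1 = 32*4 + 1 = 128 + 1 = 129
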